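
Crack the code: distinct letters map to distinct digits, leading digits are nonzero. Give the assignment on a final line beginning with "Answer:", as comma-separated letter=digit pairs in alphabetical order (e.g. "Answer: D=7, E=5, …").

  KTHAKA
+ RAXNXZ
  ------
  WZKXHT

Step 1. [col 1: A + Z ≡ T (mod 10)] several values work for T in column 1 (A + Z ≡ T (mod 10), carry-in 0); try T=2, so T=2.
Step 2. [col 1: A + Z ≡ T (mod 10)] column 1 (A + Z ≡ T (mod 10), carry-in 0) doesn't pin A yet; pick A=5 and continue. So A=5.
Step 3. [col 1: A + Z ≡ T (mod 10)] column 1 reads A+Z+carry(0)=T with A=5, T=2; with digits 2,5 already taken and all letters distinct, the only value for Z is 7, so Z=7.
Step 4. [col 2: K + X ≡ H (mod 10)] no forcing yet in column 2 (carry-in 1); X=4 is free and consistent — try it. So X=4.
Step 5. [col 2: K + X ≡ H (mod 10)] no forcing yet in column 2 (carry-in 1); H=1 is free and consistent — try it ⇒ H=1.
Step 6. [col 2: K + X ≡ H (mod 10)] from column 2 (X=4, H=1, carry-in 1, digits 1,2,4,5,7 already taken and all letters distinct): K must equal 6. So K=6.
Step 7. [col 3: A + N ≡ X (mod 10)] from column 3 (A=5, X=4, carry-in 1, digits 1,2,4,5,6,7 already taken and all letters distinct): N must equal 8 ⇒ N=8.
Step 8. [col 6: K + R ≡ W (mod 10)] from column 6 (K=6, carry-in 0, digits 1,2,4,5,6,7,8 already taken and all letters distinct): W must equal 9 ⇒ W=9.
Step 9. [col 6: K + R ≡ W (mod 10)] column 6 reads K+R+carry(0)=W with K=6, W=9; with digits 1,2,4,5,6,7,8,9 already taken and all letters distinct, the only value for R is 3 ⇒ R=3.

Answer: A=5, H=1, K=6, N=8, R=3, T=2, W=9, X=4, Z=7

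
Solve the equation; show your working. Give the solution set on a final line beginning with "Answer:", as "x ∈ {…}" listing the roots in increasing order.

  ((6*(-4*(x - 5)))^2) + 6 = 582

Step 1. [((6*(-4*(x - 5)))^2) + 6 = 582] subtract 6: x sits inside (… + 6). So sub: (6*(-4*(x - 5)))^2 = 576.
Step 2. [(6*(-4*(x - 5)))^2 = 576] 576 ≥ 0, LHS is (·)² — take ±√, so sqrt: 6*(-4*(x - 5)) = 24 or -24.
Step 3. [6*(-4*(x - 5)) = 24 or -24] leading coefficient 6: divide by 6. So div: -4*(x - 5) = 4 or -4.
Step 4. [-4*(x - 5) = 4 or -4] -4·(inner) — divide through by -4. So div: x - 5 = -1 or 1.
Step 5. [x - 5 = -1 or 1] -5 is outermost — add 5 both sides, so sub: x = 4 or 6.

Answer: x ∈ {4, 6}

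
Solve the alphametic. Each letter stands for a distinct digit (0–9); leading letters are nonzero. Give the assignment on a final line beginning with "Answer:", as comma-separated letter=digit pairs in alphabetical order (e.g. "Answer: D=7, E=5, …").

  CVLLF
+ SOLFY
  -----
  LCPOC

Step 1. [col 1: F + Y ≡ C (mod 10)] column 1 (F + Y ≡ C (mod 10), carry-in 0) doesn't pin Y yet; pick Y=8 and continue. So Y=8.
Step 2. [col 1: F + Y ≡ C (mod 10)] no forcing yet in column 1 (carry-in 0); F=7 is free and consistent — try it, so F=7.
Step 3. [col 1: F + Y ≡ C (mod 10)] from column 1 (F=7, Y=8, carry-in 0, digits 7,8 already taken and all letters distinct): C must equal 5, so C=5.
Step 4. [col 2: L + F ≡ O (mod 10)] several values work for O in column 2 (L + F ≡ O (mod 10), carry-in 1); try O=4. So O=4.
Step 5. [col 2: L + F ≡ O (mod 10)] column 2 reads L+F+carry(1)=O with F=7, O=4; with digits 4,5,7,8 already taken and all letters distinct, the only value for L is 6 ⇒ L=6.
Step 6. [col 3: L + L ≡ P (mod 10)] from column 3 (L=6, carry-in 1, digits 4,5,6,7,8 already taken and all letters distinct): P must equal 3, so P=3.
Step 7. [col 4: V + O ≡ C (mod 10)] in column 4 we have V+O≡C with carry-in 1; given O=4, C=5 and digits 3,4,5,6,7,8 already taken and all letters distinct, that pins V to 0 ⇒ V=0.
Step 8. [col 5: C + S ≡ L (mod 10)] in column 5 we have C+S≡L with carry-in 0; given C=5, L=6 and digits 0,3,4,5,6,7,8 already taken and all letters distinct, that pins S to 1. So S=1.

Answer: C=5, F=7, L=6, O=4, P=3, S=1, V=0, Y=8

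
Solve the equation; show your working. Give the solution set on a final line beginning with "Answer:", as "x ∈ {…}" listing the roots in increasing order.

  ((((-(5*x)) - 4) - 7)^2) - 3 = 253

Step 1. [((((-(5*x)) - 4) - 7)^2) - 3 = 253] add 3: x sits inside (… - 3), so sub: (((-(5*x)) - 4) - 7)^2 = 256.
Step 2. [(((-(5*x)) - 4) - 7)^2 = 256] 256 ≥ 0, LHS is (·)² — take ±√. So sqrt: ((-(5*x)) - 4) - 7 = 16 or -16.
Step 3. [((-(5*x)) - 4) - 7 = 16 or -16] add 7: x sits inside (… - 7) ⇒ sub: (-(5*x)) - 4 = 23 or -9.
Step 4. [(-(5*x)) - 4 = 23 or -9] 4 comes off first (add 4) ⇒ sub: -(5*x) = 27 or -5.
Step 5. [-(5*x) = 27 or -5] flip signs both sides, so neg: 5*x = -27 or 5.
Step 6. [5*x = -27 or 5] divide by the outer 5, so div: x = -27/5 or 1.

Answer: x ∈ {-27/5, 1}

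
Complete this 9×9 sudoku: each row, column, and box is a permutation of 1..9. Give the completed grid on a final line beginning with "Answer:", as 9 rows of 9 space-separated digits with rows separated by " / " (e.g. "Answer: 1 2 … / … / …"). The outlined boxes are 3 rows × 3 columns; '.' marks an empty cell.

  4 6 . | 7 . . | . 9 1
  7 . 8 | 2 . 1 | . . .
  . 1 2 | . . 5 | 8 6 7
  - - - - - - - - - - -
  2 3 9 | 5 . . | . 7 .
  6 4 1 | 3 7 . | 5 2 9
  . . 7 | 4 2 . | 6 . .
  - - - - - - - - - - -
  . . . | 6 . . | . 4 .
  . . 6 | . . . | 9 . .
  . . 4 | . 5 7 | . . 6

Step 1. [r5c6∈{8}] r5c6's peers cover all but 8. So r5c6=8.
Step 2. [r1c6∈{3}] nothing but 3 survives at r1c6, so r1c6=3.
Step 3. [r7c3∈{3,5}] col 3 places 3 nowhere but r7c3. So r7c3=3.
Step 4. [r6c8∈{1,3,8}] across row 6, 1 lands solely at r6c8. So r6c8=1.
Step 5. [r8c5∈{1,3,4,8}] across col 5, 3 lands solely at r8c5 ⇒ r8c5=3.
Step 6. [r3c4∈{9}] r3c4 has the single candidate 9, so r3c4=9.
Step 7. [r7c5∈{1,8,9}] r7c5 is the only open cell in col 5 admitting 9 ⇒ r7c5=9.
Step 8. [r4c9∈{4,8}] across row 4, 8 lands solely at r4c9 ⇒ r4c9=8.
Step 9. [r7c6∈{2}] only 2 remains possible at r7c6. So r7c6=2.
Step 10. [r7c9∈{5}] r7c9 is down to just 5, so r7c9=5.
Step 11. [r8c8∈{8}] nothing but 8 survives at r8c8, so r8c8=8.
Step 12. [r9c1∈{1,8,9}] in col 1, 9 fits only at r9c1, so r9c1=9.
Step 13. [r8c2∈{2,5,7}] 7 has one home in row 8: r8c2, so r8c2=7.
Step 14. [r2c9∈{3,4}] col 9 places 4 nowhere but r2c9 ⇒ r2c9=4.
Step 15. [r7c2∈{8}] r7c2 has the single candidate 8, so r7c2=8.
Step 16. [r7c1∈{1}] r7c1 is down to just 1, so r7c1=1.
Step 17. [r9c7∈{1,2,3}] across col 7, 1 lands solely at r9c7 ⇒ r9c7=1.
Step 18. [r6c2∈{5}] nothing but 5 survives at r6c2, so r6c2=5.
Step 19. [r9c8∈{3}] only 3 remains possible at r9c8 ⇒ r9c8=3.
Step 20. [r4c5∈{1,6}] across row 4, 1 lands solely at r4c5. So r4c5=1.
Step 21. [r3c5∈{4}] nothing but 4 survives at r3c5 ⇒ r3c5=4.
Step 22. [r3c1∈{3}] r3c1's peers cover all but 3 ⇒ r3c1=3.
Step 23. [r2c7∈{3}] r2c7's peers cover all but 3 ⇒ r2c7=3.
Step 24. [r1c7∈{2}] r1c7 is down to just 2, so r1c7=2.
Step 25. [r9c2∈{2}] nothing but 2 survives at r9c2, so r9c2=2.
Step 26. [r2c5∈{6}] r2c5's peers cover all but 6, so r2c5=6.
Step 27. [r8c9∈{2}] r8c9 has the single candidate 2, so r8c9=2.
Step 28. [r1c3∈{5}] only 5 remains possible at r1c3 ⇒ r1c3=5.
Step 29. [r8c6∈{4}] nothing but 4 survives at r8c6. So r8c6=4.
Step 30. [r1c5∈{8}] nothing but 8 survives at r1c5. So r1c5=8.
Step 31. [r4c6∈{6}] only 6 remains possible at r4c6 ⇒ r4c6=6.
Step 32. [r2c2∈{9}] r2c2 has the single candidate 9 ⇒ r2c2=9.
Step 33. [r7c7∈{7}] r7c7's peers cover all but 7 ⇒ r7c7=7.
Step 34. [r6c1∈{8}] r6c1 has the single candidate 8. So r6c1=8.
Step 35. [r8c4∈{1}] nothing but 1 survives at r8c4 ⇒ r8c4=1.
Step 36. [r6c9∈{3}] only 3 remains possible at r6c9, so r6c9=3.
Step 37. [r2c8∈{5}] only 5 remains possible at r2c8. So r2c8=5.
Step 38. [r8c1∈{5}] r8c1 has the single candidate 5. So r8c1=5.
Step 39. [r9c4∈{8}] r9c4 is down to just 8. So r9c4=8.
Step 40. [r4c7∈{4}] only 4 remains possible at r4c7 ⇒ r4c7=4.
Step 41. [r6c6∈{9}] nothing but 9 survives at r6c6 ⇒ r6c6=9.

Answer: 4 6 5 7 8 3 2 9 1 / 7 9 8 2 6 1 3 5 4 / 3 1 2 9 4 5 8 6 7 / 2 3 9 5 1 6 4 7 8 / 6 4 1 3 7 8 5 2 9 / 8 5 7 4 2 9 6 1 3 / 1 8 3 6 9 2 7 4 5 / 5 7 6 1 3 4 9 8 2 / 9 2 4 8 5 7 1 3 6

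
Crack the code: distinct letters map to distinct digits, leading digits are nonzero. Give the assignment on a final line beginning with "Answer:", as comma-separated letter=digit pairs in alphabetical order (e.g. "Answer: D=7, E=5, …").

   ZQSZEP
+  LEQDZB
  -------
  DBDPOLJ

Step 1. [D] the sum has 7 digits but both addends have 6; that extra leading digit D is the final carry, namely 1 ⇒ D=1.
Step 2. [col 1: P + B ≡ J (mod 10)] B=2 is one option consistent with column 1 (P + B ≡ J (mod 10), carry-in 0) — take it ⇒ B=2.
Step 3. [col 1: P + B ≡ J (mod 10)] several values work for P in column 1 (P + B ≡ J (mod 10), carry-in 0); try P=8 ⇒ P=8.
Step 4. [col 1: P + B ≡ J (mod 10)] column 1 reads P+B+carry(0)=J with P=8, B=2; with digits 1,2,8 already taken and all letters distinct, the only value for J is 0 ⇒ J=0.
Step 5. [col 2: E + Z ≡ L (mod 10)] no forcing yet in column 2 (carry-in 1); Z=7 is free and consistent — try it ⇒ Z=7.
Step 6. [col 2: E + Z ≡ L (mod 10)] L=4 is one option consistent with column 2 (E + Z ≡ L (mod 10), carry-in 1) — take it. So L=4.
Step 7. [col 2: E + Z ≡ L (mod 10)] column 2 reads E+Z+carry(1)=L with Z=7, L=4; with digits 0,1,2,4,7,8 already taken and all letters distinct, the only value for E is 6, so E=6.
Step 8. [col 3: Z + D ≡ O (mod 10)] column 3: given Z=7, D=1, carry-in 1, and digits 0,1,2,4,6,7,8 already taken and all letters distinct, Z+D≡O (mod 10) forces O=9 ⇒ O=9.
Step 9. [col 4: S + Q ≡ P (mod 10)] column 4 (S + Q ≡ P (mod 10), carry-in 0) doesn't pin S yet; pick S=3 and continue, so S=3.
Step 10. [col 4: S + Q ≡ P (mod 10)] column 4: given S=3, P=8, carry-in 0, and digits 0,1,2,3,4,6,7,8,9 already taken and all letters distinct, S+Q≡P (mod 10) forces Q=5 ⇒ Q=5.

Answer: B=2, D=1, E=6, J=0, L=4, O=9, P=8, Q=5, S=3, Z=7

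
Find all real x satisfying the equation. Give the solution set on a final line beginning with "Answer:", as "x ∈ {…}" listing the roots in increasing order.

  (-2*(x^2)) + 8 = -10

Step 1. [(-2*(x^2)) + 8 = -10] -2 | LHS and -2 | -10: pull -2 out, so factor: (x^2) - 4 = 5.
Step 2. [(x^2) - 4 = 5] peel the -4: add 4 from each side, so sub: x^2 = 9.
Step 3. [x^2 = 9] LHS squared, RHS 9 ≥ 0: apply √ (±) ⇒ sqrt: x = 3 or -3.

Answer: x ∈ {-3, 3}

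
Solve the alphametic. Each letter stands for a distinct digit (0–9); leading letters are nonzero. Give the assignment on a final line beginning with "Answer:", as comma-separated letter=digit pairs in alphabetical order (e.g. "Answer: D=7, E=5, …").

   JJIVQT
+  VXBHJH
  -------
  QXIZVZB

Step 1. [col 1: T + H ≡ B (mod 10)] several values work for B in column 1 (T + H ≡ B (mod 10), carry-in 0); try B=6. So B=6.
Step 2. [col 1: T + H ≡ B (mod 10)] no forcing yet in column 1 (carry-in 0); T=7 is free and consistent — try it, so T=7.
Step 3. [col 1: T + H ≡ B (mod 10)] from column 1 (T=7, B=6, carry-in 0, digits 6,7 already taken and all letters distinct): H must equal 9. So H=9.
Step 4. [col 2: Q + J ≡ Z (mod 10)] Q=1 is one option consistent with column 2 (Q + J ≡ Z (mod 10), carry-in 1) — take it. So Q=1.
Step 5. [col 2: Q + J ≡ Z (mod 10)] column 2 (Q + J ≡ Z (mod 10), carry-in 1) doesn't pin Z yet; pick Z=0 and continue, so Z=0.
Step 6. [col 2: Q + J ≡ Z (mod 10)] column 2 reads Q+J+carry(1)=Z with Q=1, Z=0; with digits 0,1,6,7,9 already taken and all letters distinct, the only value for J is 8 ⇒ J=8.
Step 7. [col 3: V + H ≡ V (mod 10)] no forcing yet in column 3 (carry-in 1); V=5 is free and consistent — try it, so V=5.
Step 8. [col 4: I + B ≡ Z (mod 10)] column 4: given B=6, Z=0, carry-in 1, and digits 0,1,5,6,7,8,9 already taken and all letters distinct, I+B≡Z (mod 10) forces I=3 ⇒ I=3.
Step 9. [col 5: J + X ≡ I (mod 10)] from column 5 (J=8, I=3, carry-in 1, digits 0,1,3,5,6,7,8,9 already taken and all letters distinct): X must equal 4. So X=4.

Answer: B=6, H=9, I=3, J=8, Q=1, T=7, V=5, X=4, Z=0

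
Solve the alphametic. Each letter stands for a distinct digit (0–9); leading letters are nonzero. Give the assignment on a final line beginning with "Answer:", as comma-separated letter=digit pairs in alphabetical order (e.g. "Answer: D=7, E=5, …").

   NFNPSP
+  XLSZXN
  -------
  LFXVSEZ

Step 1. [col 1: P + N ≡ Z (mod 10)] several values work for Z in column 1 (P + N ≡ Z (mod 10), carry-in 0); try Z=5. So Z=5.
Step 2. [col 1: P + N ≡ Z (mod 10)] column 1 (P + N ≡ Z (mod 10), carry-in 0) doesn't pin P yet; pick P=7 and continue. So P=7.
Step 3. [col 1: P + N ≡ Z (mod 10)] from column 1 (P=7, Z=5, carry-in 0, digits 5,7 already taken and all letters distinct): N must equal 8, so N=8.
Step 4. [col 2: S + X ≡ E (mod 10)] X=6 is one option consistent with column 2 (S + X ≡ E (mod 10), carry-in 1) — take it, so X=6.
Step 5. [L] L is the leading digit of a 7-digit sum of two 6-digit numbers; the final carry is exactly 1. So L=1.
Step 6. [col 2: S + X ≡ E (mod 10)] several values work for S in column 2 (S + X ≡ E (mod 10), carry-in 1); try S=3 ⇒ S=3.
Step 7. [col 2: S + X ≡ E (mod 10)] from column 2 (S=3, X=6, carry-in 1, digits 1,3,5,6,7,8 already taken and all letters distinct): E must equal 0. So E=0.
Step 8. [col 4: N + S ≡ V (mod 10)] column 4: given N=8, S=3, carry-in 1, and digits 0,1,3,5,6,7,8 already taken and all letters distinct, N+S≡V (mod 10) forces V=2 ⇒ V=2.
Step 9. [col 5: F + L ≡ X (mod 10)] in column 5 we have F+L≡X with carry-in 1; given L=1, X=6 and digits 0,1,2,3,5,6,7,8 already taken and all letters distinct, that pins F to 4. So F=4.

Answer: E=0, F=4, L=1, N=8, P=7, S=3, V=2, X=6, Z=5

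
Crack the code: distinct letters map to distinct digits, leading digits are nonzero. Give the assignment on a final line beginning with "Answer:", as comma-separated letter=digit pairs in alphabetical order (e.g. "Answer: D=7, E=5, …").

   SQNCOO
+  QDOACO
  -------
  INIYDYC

Step 1. [col 1: O + O ≡ C (mod 10)] several values work for O in column 1 (O + O ≡ C (mod 10), carry-in 0); try O=6. So O=6.
Step 2. [col 1: O + O ≡ C (mod 10)] from column 1 (O=6, carry-in 0, digits 6 already taken and all letters distinct): C must equal 2 ⇒ C=2.
Step 3. [I] I is the leading digit of a 7-digit sum of two 6-digit numbers; the final carry is exactly 1. So I=1.
Step 4. [col 2: O + C ≡ Y (mod 10)] from column 2 (O=6, C=2, carry-in 1, digits 1,2,6 already taken and all letters distinct): Y must equal 9, so Y=9.
Step 5. [col 3: C + A ≡ D (mod 10)] D=7 is one option consistent with column 3 (C + A ≡ D (mod 10), carry-in 0) — take it ⇒ D=7.
Step 6. [col 3: C + A ≡ D (mod 10)] from column 3 (C=2, D=7, carry-in 0, digits 1,2,6,7,9 already taken and all letters distinct): A must equal 5, so A=5.
Step 7. [col 4: N + O ≡ Y (mod 10)] from column 4 (O=6, Y=9, carry-in 0, digits 1,2,5,6,7,9 already taken and all letters distinct): N must equal 3 ⇒ N=3.
Step 8. [col 5: Q + D ≡ I (mod 10)] column 5 reads Q+D+carry(0)=I with D=7, I=1; with digits 1,2,3,5,6,7,9 already taken and all letters distinct, the only value for Q is 4 ⇒ Q=4.
Step 9. [col 6: S + Q ≡ N (mod 10)] from column 6 (Q=4, N=3, carry-in 1, digits 1,2,3,4,5,6,7,9 already taken and all letters distinct): S must equal 8, so S=8.

Answer: A=5, C=2, D=7, I=1, N=3, O=6, Q=4, S=8, Y=9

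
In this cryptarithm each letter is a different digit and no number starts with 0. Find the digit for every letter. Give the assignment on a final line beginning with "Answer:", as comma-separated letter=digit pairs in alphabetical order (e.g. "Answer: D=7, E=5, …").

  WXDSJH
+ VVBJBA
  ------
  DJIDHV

Step 1. [col 1: H + A ≡ V (mod 10)] A=2 is one option consistent with column 1 (H + A ≡ V (mod 10), carry-in 0) — take it ⇒ A=2.
Step 2. [col 1: H + A ≡ V (mod 10)] column 1 (H + A ≡ V (mod 10), carry-in 0) doesn't pin V yet; pick V=1 and continue, so V=1.
Step 3. [col 1: H + A ≡ V (mod 10)] column 1: given A=2, V=1, carry-in 0, and digits 1,2 already taken and all letters distinct, H+A≡V (mod 10) forces H=9. So H=9.
Step 4. [col 2: J + B ≡ H (mod 10)] no forcing yet in column 2 (carry-in 1); B=0 is free and consistent — try it. So B=0.
Step 5. [col 2: J + B ≡ H (mod 10)] column 2: given B=0, H=9, carry-in 1, and digits 0,1,2,9 already taken and all letters distinct, J+B≡H (mod 10) forces J=8. So J=8.
Step 6. [col 3: S + J ≡ D (mod 10)] D=4 is one option consistent with column 3 (S + J ≡ D (mod 10), carry-in 0) — take it, so D=4.
Step 7. [col 3: S + J ≡ D (mod 10)] column 3 reads S+J+carry(0)=D with J=8, D=4; with digits 0,1,2,4,8,9 already taken and all letters distinct, the only value for S is 6. So S=6.
Step 8. [col 4: D + B ≡ I (mod 10)] column 4 reads D+B+carry(1)=I with D=4, B=0; with digits 0,1,2,4,6,8,9 already taken and all letters distinct, the only value for I is 5, so I=5.
Step 9. [col 5: X + V ≡ J (mod 10)] column 5 reads X+V+carry(0)=J with V=1, J=8; with digits 0,1,2,4,5,6,8,9 already taken and all letters distinct, the only value for X is 7 ⇒ X=7.
Step 10. [col 6: W + V ≡ D (mod 10)] from column 6 (V=1, D=4, carry-in 0, digits 0,1,2,4,5,6,7,8,9 already taken and all letters distinct): W must equal 3 ⇒ W=3.

Answer: A=2, B=0, D=4, H=9, I=5, J=8, S=6, V=1, W=3, X=7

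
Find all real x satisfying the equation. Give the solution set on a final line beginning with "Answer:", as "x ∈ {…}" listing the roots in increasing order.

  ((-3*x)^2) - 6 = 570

Step 1. [((-3*x)^2) - 6 = 570] peel the -6: add 6 from each side. So sub: (-3*x)^2 = 576.
Step 2. [(-3*x)^2 = 576] LHS squared, RHS 576 ≥ 0: apply √ (±), so sqrt: -3*x = 24 or -24.
Step 3. [-3*x = 24 or -24] leading coefficient -3: divide by -3 ⇒ div: x = -8 or 8.

Answer: x ∈ {-8, 8}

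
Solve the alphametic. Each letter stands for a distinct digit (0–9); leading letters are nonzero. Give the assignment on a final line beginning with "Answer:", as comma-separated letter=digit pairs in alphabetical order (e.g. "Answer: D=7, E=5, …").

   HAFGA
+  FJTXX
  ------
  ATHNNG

Step 1. [col 1: A + X ≡ G (mod 10)] column 1 (A + X ≡ G (mod 10), carry-in 0) doesn't pin X yet; pick X=8 and continue, so X=8.
Step 2. [col 1: A + X ≡ G (mod 10)] no forcing yet in column 1 (carry-in 0); A=1 is free and consistent — try it ⇒ A=1.
Step 3. [col 1: A + X ≡ G (mod 10)] column 1: given A=1, X=8, carry-in 0, and digits 1,8 already taken and all letters distinct, A+X≡G (mod 10) forces G=9. So G=9.
Step 4. [col 2: G + X ≡ N (mod 10)] column 2: given G=9, X=8, carry-in 0, and digits 1,8,9 already taken and all letters distinct, G+X≡N (mod 10) forces N=7, so N=7.
Step 5. [col 3: F + T ≡ N (mod 10)] several values work for T in column 3 (F + T ≡ N (mod 10), carry-in 1); try T=0, so T=0.
Step 6. [col 3: F + T ≡ N (mod 10)] in column 3 we have F+T≡N with carry-in 1; given T=0, N=7 and digits 0,1,7,8,9 already taken and all letters distinct, that pins F to 6. So F=6.
Step 7. [col 4: A + J ≡ H (mod 10)] several values work for H in column 4 (A + J ≡ H (mod 10), carry-in 0); try H=4. So H=4.
Step 8. [col 4: A + J ≡ H (mod 10)] column 4 reads A+J+carry(0)=H with A=1, H=4; with digits 0,1,4,6,7,8,9 already taken and all letters distinct, the only value for J is 3 ⇒ J=3.

Answer: A=1, F=6, G=9, H=4, J=3, N=7, T=0, X=8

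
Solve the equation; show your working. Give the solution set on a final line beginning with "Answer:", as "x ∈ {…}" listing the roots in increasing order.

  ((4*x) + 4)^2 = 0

Step 1. [((4*x) + 4)^2 = 0] √ both sides: 0 ≥ 0 gives two branches. So sqrt: (4*x) + 4 = 0.
Step 2. [(4*x) + 4 = 0] common factor 4 (LHS and 0) — divide through. So factor: x + 1 = 0.
Step 3. [x + 1 = 0] peel the +1: subtract 1 from each side. So sub: x = -1.

Answer: x ∈ {-1}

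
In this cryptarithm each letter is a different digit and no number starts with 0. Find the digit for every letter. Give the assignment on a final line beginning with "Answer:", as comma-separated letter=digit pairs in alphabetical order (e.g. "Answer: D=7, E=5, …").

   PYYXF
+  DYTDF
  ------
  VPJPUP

Step 1. [V] V is the leading digit of a 6-digit sum of two 5-digit numbers; the final carry is exactly 1. So V=1.
Step 2. [col 1: F + F ≡ P (mod 10)] no forcing yet in column 1 (carry-in 0); F=4 is free and consistent — try it. So F=4.
Step 3. [col 1: F + F ≡ P (mod 10)] from column 1 (F=4, carry-in 0, digits 1,4 already taken and all letters distinct): P must equal 8, so P=8.
Step 4. [col 2: X + D ≡ U (mod 10)] D=9 is one option consistent with column 2 (X + D ≡ U (mod 10), carry-in 0) — take it, so D=9.
Step 5. [col 2: X + D ≡ U (mod 10)] several values work for U in column 2 (X + D ≡ U (mod 10), carry-in 0); try U=6, so U=6.
Step 6. [col 2: X + D ≡ U (mod 10)] column 2: given D=9, U=6, carry-in 0, and digits 1,4,6,8,9 already taken and all letters distinct, X+D≡U (mod 10) forces X=7 ⇒ X=7.
Step 7. [col 3: Y + T ≡ P (mod 10)] several values work for T in column 3 (Y + T ≡ P (mod 10), carry-in 1); try T=2. So T=2.
Step 8. [col 3: Y + T ≡ P (mod 10)] from column 3 (T=2, P=8, carry-in 1, digits 1,2,4,6,7,8,9 already taken and all letters distinct): Y must equal 5. So Y=5.
Step 9. [col 4: Y + Y ≡ J (mod 10)] column 4: given Y=5, carry-in 0, and digits 1,2,4,5,6,7,8,9 already taken and all letters distinct, Y+Y≡J (mod 10) forces J=0. So J=0.

Answer: D=9, F=4, J=0, P=8, T=2, U=6, V=1, X=7, Y=5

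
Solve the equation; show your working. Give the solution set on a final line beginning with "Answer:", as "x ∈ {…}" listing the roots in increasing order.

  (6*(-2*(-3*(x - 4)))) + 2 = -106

Step 1. [(6*(-2*(-3*(x - 4)))) + 2 = -106] the outer +2 inverts by subtracting 2, so sub: 6*(-2*(-3*(x - 4))) = -108.
Step 2. [6*(-2*(-3*(x - 4))) = -108] divide by the outer 6. So div: -2*(-3*(x - 4)) = -18.
Step 3. [-2*(-3*(x - 4)) = -18] LHS = -2·(…); ÷-2 both sides ⇒ div: -3*(x - 4) = 9.
Step 4. [-3*(x - 4) = 9] divide by the outer -3. So div: x - 4 = -3.
Step 5. [x - 4 = -3] add 4: x sits inside (… - 4). So sub: x = 1.

Answer: x ∈ {1}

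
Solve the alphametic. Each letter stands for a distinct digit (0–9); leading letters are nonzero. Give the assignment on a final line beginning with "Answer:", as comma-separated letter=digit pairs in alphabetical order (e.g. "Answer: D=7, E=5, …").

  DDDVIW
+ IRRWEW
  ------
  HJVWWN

Step 1. [col 1: W + W ≡ N (mod 10)] no forcing yet in column 1 (carry-in 0); W=8 is free and consistent — try it. So W=8.
Step 2. [col 1: W + W ≡ N (mod 10)] in column 1 we have W+W≡N with carry-in 0; given W=8 and digits 8 already taken and all letters distinct, that pins N to 6, so N=6.
Step 3. [col 2: I + E ≡ W (mod 10)] column 2 (I + E ≡ W (mod 10), carry-in 1) doesn't pin E yet; pick E=2 and continue. So E=2.
Step 4. [col 2: I + E ≡ W (mod 10)] from column 2 (E=2, W=8, carry-in 1, digits 2,6,8 already taken and all letters distinct): I must equal 5, so I=5.
Step 5. [col 3: V + W ≡ W (mod 10)] in column 3 we have V+W≡W with carry-in 0; given W=8 and digits 2,5,6,8 already taken and all letters distinct, that pins V to 0. So V=0.
Step 6. [col 4: D + R ≡ V (mod 10)] several values work for R in column 4 (D + R ≡ V (mod 10), carry-in 0); try R=7, so R=7.
Step 7. [col 4: D + R ≡ V (mod 10)] from column 4 (R=7, V=0, carry-in 0, digits 0,2,5,6,7,8 already taken and all letters distinct): D must equal 3 ⇒ D=3.
Step 8. [col 5: D + R ≡ J (mod 10)] in column 5 we have D+R≡J with carry-in 1; given D=3, R=7 and digits 0,2,3,5,6,7,8 already taken and all letters distinct, that pins J to 1 ⇒ J=1.
Step 9. [col 6: D + I ≡ H (mod 10)] column 6 reads D+I+carry(1)=H with D=3, I=5; with digits 0,1,2,3,5,6,7,8 already taken and all letters distinct, the only value for H is 9. So H=9.

Answer: D=3, E=2, H=9, I=5, J=1, N=6, R=7, V=0, W=8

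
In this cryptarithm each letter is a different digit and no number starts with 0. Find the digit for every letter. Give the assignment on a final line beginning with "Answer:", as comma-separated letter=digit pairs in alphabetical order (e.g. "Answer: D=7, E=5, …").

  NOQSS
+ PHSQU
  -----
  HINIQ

Step 1. [col 1: S + U ≡ Q (mod 10)] several values work for U in column 1 (S + U ≡ Q (mod 10), carry-in 0); try U=6. So U=6.
Step 2. [col 1: S + U ≡ Q (mod 10)] no forcing yet in column 1 (carry-in 0); S=2 is free and consistent — try it ⇒ S=2.
Step 3. [col 1: S + U ≡ Q (mod 10)] column 1 reads S+U+carry(0)=Q with S=2, U=6; with digits 2,6 already taken and all letters distinct, the only value for Q is 8, so Q=8.
Step 4. [col 2: S + Q ≡ I (mod 10)] column 2: given S=2, Q=8, carry-in 0, and digits 2,6,8 already taken and all letters distinct, S+Q≡I (mod 10) forces I=0 ⇒ I=0.
Step 5. [col 3: Q + S ≡ N (mod 10)] from column 3 (Q=8, S=2, carry-in 1, digits 0,2,6,8 already taken and all letters distinct): N must equal 1. So N=1.
Step 6. [col 4: O + H ≡ I (mod 10)] no forcing yet in column 4 (carry-in 1); H=5 is free and consistent — try it ⇒ H=5.
Step 7. [col 4: O + H ≡ I (mod 10)] in column 4 we have O+H≡I with carry-in 1; given H=5, I=0 and digits 0,1,2,5,6,8 already taken and all letters distinct, that pins O to 4 ⇒ O=4.
Step 8. [col 5: N + P ≡ H (mod 10)] in column 5 we have N+P≡H with carry-in 1; given N=1, H=5 and digits 0,1,2,4,5,6,8 already taken and all letters distinct, that pins P to 3 ⇒ P=3.

Answer: H=5, I=0, N=1, O=4, P=3, Q=8, S=2, U=6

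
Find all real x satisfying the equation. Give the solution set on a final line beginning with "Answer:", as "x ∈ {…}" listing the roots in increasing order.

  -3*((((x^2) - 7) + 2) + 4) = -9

Step 1. [-3*((((x^2) - 7) + 2) + 4) = -9] LHS = -3·(…); ÷-3 both sides ⇒ div: (((x^2) - 7) + 2) + 4 = 3.
Step 2. [(((x^2) - 7) + 2) + 4 = 3] +4 is outermost — subtract 4 both sides, so sub: ((x^2) - 7) + 2 = -1.
Step 3. [((x^2) - 7) + 2 = -1] the outer +2 inverts by subtracting 2. So sub: (x^2) - 7 = -3.
Step 4. [(x^2) - 7 = -3] add 7: x sits inside (… - 7). So sub: x^2 = 4.
Step 5. [x^2 = 4] √ both sides: 4 ≥ 0 gives two branches, so sqrt: x = 2 or -2.

Answer: x ∈ {-2, 2}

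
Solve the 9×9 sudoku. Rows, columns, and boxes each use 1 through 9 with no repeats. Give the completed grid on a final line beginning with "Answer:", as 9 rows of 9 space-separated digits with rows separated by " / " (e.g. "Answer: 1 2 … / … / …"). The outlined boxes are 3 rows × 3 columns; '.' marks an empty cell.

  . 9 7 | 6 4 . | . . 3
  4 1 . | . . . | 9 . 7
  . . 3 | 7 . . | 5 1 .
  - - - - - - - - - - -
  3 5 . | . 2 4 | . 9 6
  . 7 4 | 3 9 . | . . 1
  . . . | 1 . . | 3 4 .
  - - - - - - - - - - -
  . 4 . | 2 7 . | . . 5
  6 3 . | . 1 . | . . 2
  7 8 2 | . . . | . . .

Step 1. [r3c5∈{8}] r3c5 has the single candidate 8, so r3c5=8.
Step 2. [r5c6∈{5,6,8}] across row 5, 6 lands solely at r5c6 ⇒ r5c6=6.
Step 3. [r2c4∈{5}] r2c4's peers cover all but 5. So r2c4=5.
Step 4. [r6c9∈{8}] nothing but 8 survives at r6c9. So r6c9=8.
Step 5. [r3c1∈{2}] r3c1's peers cover all but 2, so r3c1=2.
Step 6. [r2c8∈{2,6,8}] in box 3, 6 fits only at r2c8 ⇒ r2c8=6.
Step 7. [r7c1∈{1,9}] r7c1 is the only open cell in col 1 admitting 1. So r7c1=1.
Step 8. [r9c5∈{3,5,6}] col 5 places 6 nowhere but r9c5 ⇒ r9c5=6.
Step 9. [r9c6∈{3,5,9}] across row 9, 5 lands solely at r9c6, so r9c6=5.
Step 10. [r7c6∈{3,8,9}] in box 8, 3 fits only at r7c6 ⇒ r7c6=3.
Step 11. [r8c6∈{8,9}] in col 6, 8 fits only at r8c6. So r8c6=8.
Step 12. [r5c1∈{8}] only 8 remains possible at r5c1, so r5c1=8.
Step 13. [r7c3∈{9}] r7c3 is down to just 9. So r7c3=9.
Step 14. [r5c7∈{2}] r5c7's peers cover all but 2 ⇒ r5c7=2.
Step 15. [r7c8∈{8}] r7c8's peers cover all but 8 ⇒ r7c8=8.
Step 16. [r8c4∈{4,9}] row 8 places 9 nowhere but r8c4. So r8c4=9.
Step 17. [r8c7∈{4,7}] r8c7 is the only open cell in row 8 admitting 4. So r8c7=4.
Step 18. [r6c3∈{6}] nothing but 6 survives at r6c3. So r6c3=6.
Step 19. [r2c6∈{2}] only 2 remains possible at r2c6. So r2c6=2.
Step 20. [r4c3∈{1}] r4c3's peers cover all but 1. So r4c3=1.
Step 21. [r5c8∈{5}] r5c8's peers cover all but 5 ⇒ r5c8=5.
Step 22. [r1c1∈{5}] nothing but 5 survives at r1c1, so r1c1=5.
Step 23. [r9c9∈{9}] nothing but 9 survives at r9c9. So r9c9=9.
Step 24. [r4c7∈{7}] r4c7's peers cover all but 7, so r4c7=7.
Step 25. [r9c4∈{4}] r9c4's peers cover all but 4. So r9c4=4.
Step 26. [r9c8∈{3}] nothing but 3 survives at r9c8 ⇒ r9c8=3.
Step 27. [r6c6∈{7}] only 7 remains possible at r6c6. So r6c6=7.
Step 28. [r9c7∈{1}] r9c7 is down to just 1 ⇒ r9c7=1.
Step 29. [r3c2∈{6}] nothing but 6 survives at r3c2, so r3c2=6.
Step 30. [r8c8∈{7}] r8c8's peers cover all but 7. So r8c8=7.
Step 31. [r1c6∈{1}] r1c6 has the single candidate 1 ⇒ r1c6=1.
Step 32. [r8c3∈{5}] only 5 remains possible at r8c3 ⇒ r8c3=5.
Step 33. [r6c5∈{5}] r6c5's peers cover all but 5, so r6c5=5.
Step 34. [r1c7∈{8}] nothing but 8 survives at r1c7 ⇒ r1c7=8.
Step 35. [r4c4∈{8}] r4c4 is down to just 8 ⇒ r4c4=8.
Step 36. [r3c9∈{4}] only 4 remains possible at r3c9. So r3c9=4.
Step 37. [r6c1∈{9}] only 9 remains possible at r6c1 ⇒ r6c1=9.
Step 38. [r7c7∈{6}] r7c7 has the single candidate 6, so r7c7=6.
Step 39. [r2c3∈{8}] only 8 remains possible at r2c3 ⇒ r2c3=8.
Step 40. [r2c5∈{3}] r2c5 is down to just 3 ⇒ r2c5=3.
Step 41. [r6c2∈{2}] only 2 remains possible at r6c2. So r6c2=2.
Step 42. [r1c8∈{2}] r1c8 is down to just 2 ⇒ r1c8=2.
Step 43. [r3c6∈{9}] only 9 remains possible at r3c6, so r3c6=9.

Answer: 5 9 7 6 4 1 8 2 3 / 4 1 8 5 3 2 9 6 7 / 2 6 3 7 8 9 5 1 4 / 3 5 1 8 2 4 7 9 6 / 8 7 4 3 9 6 2 5 1 / 9 2 6 1 5 7 3 4 8 / 1 4 9 2 7 3 6 8 5 / 6 3 5 9 1 8 4 7 2 / 7 8 2 4 6 5 1 3 9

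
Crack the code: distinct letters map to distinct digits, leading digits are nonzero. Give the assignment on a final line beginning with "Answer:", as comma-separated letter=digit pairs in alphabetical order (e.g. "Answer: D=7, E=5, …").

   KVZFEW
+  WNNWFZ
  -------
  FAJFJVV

Step 1. [col 1: W + Z ≡ V (mod 10)] no forcing yet in column 1 (carry-in 0); V=0 is free and consistent — try it. So V=0.
Step 2. [col 1: W + Z ≡ V (mod 10)] several values work for Z in column 1 (W + Z ≡ V (mod 10), carry-in 0); try Z=7. So Z=7.
Step 3. [col 1: W + Z ≡ V (mod 10)] from column 1 (Z=7, V=0, carry-in 0, digits 0,7 already taken and all letters distinct): W must equal 3 ⇒ W=3.
Step 4. [col 2: E + F ≡ V (mod 10)] several values work for F in column 2 (E + F ≡ V (mod 10), carry-in 1); try F=1 ⇒ F=1.
Step 5. [col 2: E + F ≡ V (mod 10)] in column 2 we have E+F≡V with carry-in 1; given F=1, V=0 and digits 0,1,3,7 already taken and all letters distinct, that pins E to 8. So E=8.
Step 6. [col 3: F + W ≡ J (mod 10)] in column 3 we have F+W≡J with carry-in 1; given F=1, W=3 and digits 0,1,3,7,8 already taken and all letters distinct, that pins J to 5. So J=5.
Step 7. [col 4: Z + N ≡ F (mod 10)] in column 4 we have Z+N≡F with carry-in 0; given Z=7, F=1 and digits 0,1,3,5,7,8 already taken and all letters distinct, that pins N to 4. So N=4.
Step 8. [col 6: K + W ≡ A (mod 10)] no forcing yet in column 6 (carry-in 0); A=2 is free and consistent — try it. So A=2.
Step 9. [col 6: K + W ≡ A (mod 10)] column 6: given W=3, A=2, carry-in 0, and digits 0,1,2,3,4,5,7,8 already taken and all letters distinct, K+W≡A (mod 10) forces K=9, so K=9.

Answer: A=2, E=8, F=1, J=5, K=9, N=4, V=0, W=3, Z=7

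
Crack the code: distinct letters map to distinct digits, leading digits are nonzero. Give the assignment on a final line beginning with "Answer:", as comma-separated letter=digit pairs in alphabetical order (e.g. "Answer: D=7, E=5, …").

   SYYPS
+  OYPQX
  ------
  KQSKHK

Step 1. [col 1: S + X ≡ K (mod 10)] several values work for X in column 1 (S + X ≡ K (mod 10), carry-in 0); try X=6, so X=6.
Step 2. [col 1: S + X ≡ K (mod 10)] S=5 is one option consistent with column 1 (S + X ≡ K (mod 10), carry-in 0) — take it. So S=5.
Step 3. [col 1: S + X ≡ K (mod 10)] from column 1 (S=5, X=6, carry-in 0, digits 5,6 already taken and all letters distinct): K must equal 1. So K=1.
Step 4. [col 2: P + Q ≡ H (mod 10)] column 2 (P + Q ≡ H (mod 10), carry-in 1) doesn't pin P yet; pick P=8 and continue. So P=8.
Step 5. [col 2: P + Q ≡ H (mod 10)] no forcing yet in column 2 (carry-in 1); Q=4 is free and consistent — try it, so Q=4.
Step 6. [col 2: P + Q ≡ H (mod 10)] column 2 reads P+Q+carry(1)=H with P=8, Q=4; with digits 1,4,5,6,8 already taken and all letters distinct, the only value for H is 3, so H=3.
Step 7. [col 3: Y + P ≡ K (mod 10)] column 3: given P=8, K=1, carry-in 1, and digits 1,3,4,5,6,8 already taken and all letters distinct, Y+P≡K (mod 10) forces Y=2. So Y=2.
Step 8. [col 5: S + O ≡ Q (mod 10)] column 5 reads S+O+carry(0)=Q with S=5, Q=4; with digits 1,2,3,4,5,6,8 already taken and all letters distinct, the only value for O is 9, so O=9.

Answer: H=3, K=1, O=9, P=8, Q=4, S=5, X=6, Y=2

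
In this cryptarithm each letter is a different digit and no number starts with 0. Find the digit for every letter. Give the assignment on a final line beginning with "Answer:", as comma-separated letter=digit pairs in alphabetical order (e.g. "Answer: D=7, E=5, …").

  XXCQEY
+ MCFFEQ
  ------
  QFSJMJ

Step 1. [col 1: Y + Q ≡ J (mod 10)] Q=8 is one option consistent with column 1 (Y + Q ≡ J (mod 10), carry-in 0) — take it, so Q=8.
Step 2. [col 1: Y + Q ≡ J (mod 10)] column 1 (Y + Q ≡ J (mod 10), carry-in 0) doesn't pin Y yet; pick Y=2 and continue, so Y=2.
Step 3. [col 1: Y + Q ≡ J (mod 10)] column 1: given Y=2, Q=8, carry-in 0, and digits 2,8 already taken and all letters distinct, Y+Q≡J (mod 10) forces J=0. So J=0.
Step 4. [col 2: E + E ≡ M (mod 10)] no forcing yet in column 2 (carry-in 1); M=3 is free and consistent — try it. So M=3.
Step 5. [col 2: E + E ≡ M (mod 10)] E=6 is one option consistent with column 2 (E + E ≡ M (mod 10), carry-in 1) — take it. So E=6.
Step 6. [col 3: Q + F ≡ J (mod 10)] from column 3 (Q=8, J=0, carry-in 1, digits 0,2,3,6,8 already taken and all letters distinct): F must equal 1 ⇒ F=1.
Step 7. [col 4: C + F ≡ S (mod 10)] S=9 is one option consistent with column 4 (C + F ≡ S (mod 10), carry-in 1) — take it, so S=9.
Step 8. [col 4: C + F ≡ S (mod 10)] from column 4 (F=1, S=9, carry-in 1, digits 0,1,2,3,6,8,9 already taken and all letters distinct): C must equal 7, so C=7.
Step 9. [col 5: X + C ≡ F (mod 10)] column 5 reads X+C+carry(0)=F with C=7, F=1; with digits 0,1,2,3,6,7,8,9 already taken and all letters distinct, the only value for X is 4. So X=4.

Answer: C=7, E=6, F=1, J=0, M=3, Q=8, S=9, X=4, Y=2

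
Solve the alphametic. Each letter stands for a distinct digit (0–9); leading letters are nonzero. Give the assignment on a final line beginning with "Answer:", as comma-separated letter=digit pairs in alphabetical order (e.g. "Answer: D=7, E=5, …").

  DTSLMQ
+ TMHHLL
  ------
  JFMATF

Step 1. [col 1: Q + L ≡ F (mod 10)] L=2 is one option consistent with column 1 (Q + L ≡ F (mod 10), carry-in 0) — take it ⇒ L=2.
Step 2. [col 1: Q + L ≡ F (mod 10)] Q=7 is one option consistent with column 1 (Q + L ≡ F (mod 10), carry-in 0) — take it, so Q=7.
Step 3. [col 1: Q + L ≡ F (mod 10)] column 1 reads Q+L+carry(0)=F with Q=7, L=2; with digits 2,7 already taken and all letters distinct, the only value for F is 9. So F=9.
Step 4. [col 2: M + L ≡ T (mod 10)] several values work for M in column 2 (M + L ≡ T (mod 10), carry-in 0); try M=3, so M=3.
Step 5. [col 2: M + L ≡ T (mod 10)] from column 2 (M=3, L=2, carry-in 0, digits 2,3,7,9 already taken and all letters distinct): T must equal 5. So T=5.
Step 6. [col 3: L + H ≡ A (mod 10)] several values work for H in column 3 (L + H ≡ A (mod 10), carry-in 0); try H=8. So H=8.
Step 7. [col 3: L + H ≡ A (mod 10)] column 3 reads L+H+carry(0)=A with L=2, H=8; with digits 2,3,5,7,8,9 already taken and all letters distinct, the only value for A is 0, so A=0.
Step 8. [col 4: S + H ≡ M (mod 10)] in column 4 we have S+H≡M with carry-in 1; given H=8, M=3 and digits 0,2,3,5,7,8,9 already taken and all letters distinct, that pins S to 4. So S=4.
Step 9. [col 6: D + T ≡ J (mod 10)] column 6 (D + T ≡ J (mod 10), carry-in 0) doesn't pin J yet; pick J=6 and continue ⇒ J=6.
Step 10. [col 6: D + T ≡ J (mod 10)] column 6: given T=5, J=6, carry-in 0, and digits 0,2,3,4,5,6,7,8,9 already taken and all letters distinct, D+T≡J (mod 10) forces D=1, so D=1.

Answer: A=0, D=1, F=9, H=8, J=6, L=2, M=3, Q=7, S=4, T=5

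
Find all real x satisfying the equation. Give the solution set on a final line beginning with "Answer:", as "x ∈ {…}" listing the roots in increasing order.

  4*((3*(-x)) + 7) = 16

Step 1. [4*((3*(-x)) + 7) = 16] LHS = 4·(…); ÷4 both sides, so div: (3*(-x)) + 7 = 4.
Step 2. [(3*(-x)) + 7 = 4] 7 comes off first (subtract 7). So sub: 3*(-x) = -3.
Step 3. [3*(-x) = -3] leading coefficient 3: divide by 3, so div: -x = -1.
Step 4. [-x = -1] flip signs both sides. So neg: x = 1.

Answer: x ∈ {1}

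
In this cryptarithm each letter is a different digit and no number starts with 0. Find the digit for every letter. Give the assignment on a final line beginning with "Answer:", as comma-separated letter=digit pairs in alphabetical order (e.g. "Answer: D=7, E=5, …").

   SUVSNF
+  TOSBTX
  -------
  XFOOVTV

Step 1. [col 1: F + X ≡ V (mod 10)] several values work for V in column 1 (F + X ≡ V (mod 10), carry-in 0); try V=5. So V=5.
Step 2. [col 1: F + X ≡ V (mod 10)] several values work for X in column 1 (F + X ≡ V (mod 10), carry-in 0); try X=1. So X=1.
Step 3. [col 1: F + X ≡ V (mod 10)] in column 1 we have F+X≡V with carry-in 0; given X=1, V=5 and digits 1,5 already taken and all letters distinct, that pins F to 4. So F=4.
Step 4. [col 2: N + T ≡ T (mod 10)] in column 2 we have N+T≡T with carry-in 0; given nothing yet and digits 1,4,5 already taken and all letters distinct, that pins N to 0, so N=0.
Step 5. [col 2: N + T ≡ T (mod 10)] several values work for T in column 2 (N + T ≡ T (mod 10), carry-in 0); try T=6. So T=6.
Step 6. [col 3: S + B ≡ V (mod 10)] column 3 (S + B ≡ V (mod 10), carry-in 0) doesn't pin B yet; pick B=8 and continue. So B=8.
Step 7. [col 3: S + B ≡ V (mod 10)] column 3 reads S+B+carry(0)=V with B=8, V=5; with digits 0,1,4,5,6,8 already taken and all letters distinct, the only value for S is 7 ⇒ S=7.
Step 8. [col 4: V + S ≡ O (mod 10)] column 4 reads V+S+carry(1)=O with V=5, S=7; with digits 0,1,4,5,6,7,8 already taken and all letters distinct, the only value for O is 3 ⇒ O=3.
Step 9. [col 5: U + O ≡ O (mod 10)] column 5: given O=3, carry-in 1, and digits 0,1,3,4,5,6,7,8 already taken and all letters distinct, U+O≡O (mod 10) forces U=9, so U=9.

Answer: B=8, F=4, N=0, O=3, S=7, T=6, U=9, V=5, X=1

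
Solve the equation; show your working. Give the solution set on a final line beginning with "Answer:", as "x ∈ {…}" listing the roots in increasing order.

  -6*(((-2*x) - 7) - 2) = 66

Step 1. [-6*(((-2*x) - 7) - 2) = 66] -6 out front; divide by -6, so div: ((-2*x) - 7) - 2 = -11.
Step 2. [((-2*x) - 7) - 2 = -11] the outer -2 inverts by adding 2 ⇒ sub: (-2*x) - 7 = -9.
Step 3. [(-2*x) - 7 = -9] 7 comes off first (add 7). So sub: -2*x = -2.
Step 4. [-2*x = -2] divide by the outer -2 ⇒ div: x = 1.

Answer: x ∈ {1}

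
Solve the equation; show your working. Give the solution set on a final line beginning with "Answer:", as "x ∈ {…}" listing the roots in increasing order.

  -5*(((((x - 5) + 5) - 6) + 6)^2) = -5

Step 1. [-5*(((((x - 5) + 5) - 6) + 6)^2) = -5] -5·(inner) — divide through by -5. So div: ((((x - 5) + 5) - 6) + 6)^2 = 1.
Step 2. [((((x - 5) + 5) - 6) + 6)^2 = 1] √ both sides: 1 ≥ 0 gives two branches. So sqrt: (((x - 5) + 5) - 6) + 6 = 1 or -1.
Step 3. [(((x - 5) + 5) - 6) + 6 = 1 or -1] the outer +6 inverts by subtracting 6. So sub: ((x - 5) + 5) - 6 = -5 or -7.
Step 4. [((x - 5) + 5) - 6 = -5 or -7] peel the -6: add 6 from each side. So sub: (x - 5) + 5 = 1 or -1.
Step 5. [(x - 5) + 5 = 1 or -1] the outer +5 inverts by subtracting 5, so sub: x - 5 = -4 or -6.
Step 6. [x - 5 = -4 or -6] the outer -5 inverts by adding 5. So sub: x = 1 or -1.

Answer: x ∈ {-1, 1}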